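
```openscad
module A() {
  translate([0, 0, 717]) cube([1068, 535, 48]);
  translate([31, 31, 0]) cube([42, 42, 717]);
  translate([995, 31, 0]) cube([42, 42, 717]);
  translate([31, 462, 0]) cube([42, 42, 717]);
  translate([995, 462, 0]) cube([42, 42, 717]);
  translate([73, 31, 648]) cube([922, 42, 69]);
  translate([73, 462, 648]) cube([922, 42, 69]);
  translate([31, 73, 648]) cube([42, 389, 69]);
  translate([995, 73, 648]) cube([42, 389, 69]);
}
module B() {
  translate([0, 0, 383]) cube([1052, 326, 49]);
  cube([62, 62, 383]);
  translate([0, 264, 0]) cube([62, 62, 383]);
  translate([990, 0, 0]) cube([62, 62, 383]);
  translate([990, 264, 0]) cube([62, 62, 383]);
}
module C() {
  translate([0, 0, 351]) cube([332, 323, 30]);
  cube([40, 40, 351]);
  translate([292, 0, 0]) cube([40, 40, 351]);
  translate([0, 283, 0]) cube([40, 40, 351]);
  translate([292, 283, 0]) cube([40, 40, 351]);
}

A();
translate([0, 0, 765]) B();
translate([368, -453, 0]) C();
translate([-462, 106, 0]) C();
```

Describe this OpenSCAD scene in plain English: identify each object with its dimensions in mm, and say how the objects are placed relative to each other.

A is a table: top 1068 mm (x) × 535 mm (y), 48 mm thick, upper face at z = 765 mm, on four 42×42 mm square legs, each inset 31 mm from the nearest pair of top edges, running from z = 0 to the bottom of the top. Four apron rails, 42 mm thick and 69 mm tall, run between adjacent legs with their top edges flush with the underside of the top and their outer faces flush with the legs' outer faces.

B is a long wooden bench with a 1052 mm (x) × 326 mm (y) seat, 49 mm thick, its top surface 432 mm above the floor. Four 62 mm square legs at the seat corners, flush with the edges, run from z = 0 to the seat underside.

C is a four-legged stool. The seat is a 332×323×30 mm slab whose top surface is at z = 381 mm; four square legs, each 40×40 mm in cross-section, run from the floor (z = 0) to the underside of the seat, each flush with a corner of the seat.

The bench is on top of the table. Two stools sit around the table at the −y, −x sides.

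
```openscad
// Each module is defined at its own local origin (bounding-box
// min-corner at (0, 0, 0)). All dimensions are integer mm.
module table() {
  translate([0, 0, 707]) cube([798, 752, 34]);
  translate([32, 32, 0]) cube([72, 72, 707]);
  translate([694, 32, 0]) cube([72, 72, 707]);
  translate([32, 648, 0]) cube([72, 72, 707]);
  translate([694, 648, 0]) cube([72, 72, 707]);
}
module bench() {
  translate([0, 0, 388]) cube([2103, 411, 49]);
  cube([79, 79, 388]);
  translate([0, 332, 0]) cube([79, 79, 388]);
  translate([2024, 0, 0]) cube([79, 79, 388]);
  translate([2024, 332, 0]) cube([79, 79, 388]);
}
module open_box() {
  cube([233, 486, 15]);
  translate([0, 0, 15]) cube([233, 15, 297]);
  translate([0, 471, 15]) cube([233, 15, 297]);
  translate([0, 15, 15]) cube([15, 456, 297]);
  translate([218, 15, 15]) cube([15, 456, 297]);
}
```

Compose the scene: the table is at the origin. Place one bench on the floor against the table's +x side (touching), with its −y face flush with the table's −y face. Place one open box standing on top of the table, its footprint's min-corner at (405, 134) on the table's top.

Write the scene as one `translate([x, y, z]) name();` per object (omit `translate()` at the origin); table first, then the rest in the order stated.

table();
translate([798, 0, 0]) bench();
translate([405, 134, 741]) open_box();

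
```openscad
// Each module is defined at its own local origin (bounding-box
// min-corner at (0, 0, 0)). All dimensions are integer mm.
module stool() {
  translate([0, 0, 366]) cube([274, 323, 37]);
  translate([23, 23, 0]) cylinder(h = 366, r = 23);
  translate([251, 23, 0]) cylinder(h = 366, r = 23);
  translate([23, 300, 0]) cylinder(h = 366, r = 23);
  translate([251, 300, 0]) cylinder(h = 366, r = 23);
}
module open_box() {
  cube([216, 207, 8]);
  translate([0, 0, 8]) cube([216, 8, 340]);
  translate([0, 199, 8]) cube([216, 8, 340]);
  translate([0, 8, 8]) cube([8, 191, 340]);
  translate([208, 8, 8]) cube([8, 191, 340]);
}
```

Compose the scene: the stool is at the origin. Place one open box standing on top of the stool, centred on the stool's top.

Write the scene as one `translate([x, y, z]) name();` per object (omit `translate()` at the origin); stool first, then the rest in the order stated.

stool();
translate([29, 58, 403]) open_box();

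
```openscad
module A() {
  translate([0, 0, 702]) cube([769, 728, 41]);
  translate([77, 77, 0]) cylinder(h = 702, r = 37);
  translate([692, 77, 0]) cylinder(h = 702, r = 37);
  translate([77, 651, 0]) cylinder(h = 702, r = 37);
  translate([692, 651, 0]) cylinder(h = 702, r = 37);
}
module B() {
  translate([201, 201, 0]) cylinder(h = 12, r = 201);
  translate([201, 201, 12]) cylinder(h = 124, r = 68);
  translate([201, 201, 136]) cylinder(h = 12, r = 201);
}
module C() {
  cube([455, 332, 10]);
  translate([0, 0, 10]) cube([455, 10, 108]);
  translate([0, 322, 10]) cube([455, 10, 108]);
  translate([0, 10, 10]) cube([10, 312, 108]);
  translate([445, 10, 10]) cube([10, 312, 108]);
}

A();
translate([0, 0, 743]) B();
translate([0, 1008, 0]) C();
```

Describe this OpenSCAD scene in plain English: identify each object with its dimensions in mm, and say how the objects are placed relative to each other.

A is a table: top 769 mm (x) × 728 mm (y), 41 mm thick, upper face at z = 743 mm, on four round legs of 74 mm diameter, each leg's bounding box inset 40 mm from the nearest pair of top edges, running from z = 0 to the bottom of the top.

B is a spool: two coaxial disc flanges of radius 201 mm and thickness 12 mm, joined by a core cylinder of radius 68 mm and height 124 mm. The lower flange rests on z = 0 and the three cylinders share a vertical axis.

C is an open-topped rectangular box: outside dimensions 455×332×118 mm, with a uniform wall and base thickness of 10 mm. The base is a full 455×332 slab on the floor; four walls sit on top of the base. The front and back walls (the −y and +y sides) span the full width; the two side walls fit between them.

The spool is on top of the table. The open box is on the floor beside the table on its +y side.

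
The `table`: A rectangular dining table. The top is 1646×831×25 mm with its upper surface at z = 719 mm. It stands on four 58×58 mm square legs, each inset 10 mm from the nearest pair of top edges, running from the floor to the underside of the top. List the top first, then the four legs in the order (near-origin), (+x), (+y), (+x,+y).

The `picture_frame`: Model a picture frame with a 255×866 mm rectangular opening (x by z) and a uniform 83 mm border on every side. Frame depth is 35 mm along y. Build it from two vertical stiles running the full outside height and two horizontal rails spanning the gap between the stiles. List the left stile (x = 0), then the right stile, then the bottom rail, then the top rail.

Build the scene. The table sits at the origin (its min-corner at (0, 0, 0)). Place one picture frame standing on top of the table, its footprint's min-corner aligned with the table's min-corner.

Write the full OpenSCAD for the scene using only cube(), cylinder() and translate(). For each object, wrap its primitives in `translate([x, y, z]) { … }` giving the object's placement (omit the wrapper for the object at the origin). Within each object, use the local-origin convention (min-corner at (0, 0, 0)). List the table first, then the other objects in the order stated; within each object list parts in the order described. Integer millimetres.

translate([0, 0, 694]) cube([1646, 831, 25]);
translate([10, 10, 0]) cube([58, 58, 694]);
translate([1578, 10, 0]) cube([58, 58, 694]);
translate([10, 763, 0]) cube([58, 58, 694]);
translate([1578, 763, 0]) cube([58, 58, 694]);
translate([0, 0, 719]) {
  cube([83, 35, 1032]);
  translate([338, 0, 0]) cube([83, 35, 1032]);
  translate([83, 0, 0]) cube([255, 35, 83]);
  translate([83, 0, 949]) cube([255, 35, 83]);
}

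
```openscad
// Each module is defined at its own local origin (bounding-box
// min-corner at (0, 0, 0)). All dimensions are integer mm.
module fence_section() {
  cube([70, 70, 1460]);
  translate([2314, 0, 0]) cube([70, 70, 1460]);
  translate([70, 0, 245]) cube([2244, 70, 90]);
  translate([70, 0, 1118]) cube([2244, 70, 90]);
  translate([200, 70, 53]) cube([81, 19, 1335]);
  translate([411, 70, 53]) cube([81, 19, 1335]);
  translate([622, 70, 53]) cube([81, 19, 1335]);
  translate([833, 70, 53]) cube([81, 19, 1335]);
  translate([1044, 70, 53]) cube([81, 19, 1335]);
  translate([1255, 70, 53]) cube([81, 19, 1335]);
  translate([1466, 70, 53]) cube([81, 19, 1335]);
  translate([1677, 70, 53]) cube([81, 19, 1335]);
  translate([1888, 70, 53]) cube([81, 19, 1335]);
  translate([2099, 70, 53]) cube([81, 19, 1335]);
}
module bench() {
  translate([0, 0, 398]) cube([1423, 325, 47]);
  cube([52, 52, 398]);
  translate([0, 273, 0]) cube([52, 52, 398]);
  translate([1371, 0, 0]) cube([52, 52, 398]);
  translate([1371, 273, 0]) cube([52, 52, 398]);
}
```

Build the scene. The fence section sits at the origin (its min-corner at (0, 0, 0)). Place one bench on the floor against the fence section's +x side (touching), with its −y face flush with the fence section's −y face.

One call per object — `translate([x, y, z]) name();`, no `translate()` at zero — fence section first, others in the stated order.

fence_section();
translate([2384, 0, 0]) bench();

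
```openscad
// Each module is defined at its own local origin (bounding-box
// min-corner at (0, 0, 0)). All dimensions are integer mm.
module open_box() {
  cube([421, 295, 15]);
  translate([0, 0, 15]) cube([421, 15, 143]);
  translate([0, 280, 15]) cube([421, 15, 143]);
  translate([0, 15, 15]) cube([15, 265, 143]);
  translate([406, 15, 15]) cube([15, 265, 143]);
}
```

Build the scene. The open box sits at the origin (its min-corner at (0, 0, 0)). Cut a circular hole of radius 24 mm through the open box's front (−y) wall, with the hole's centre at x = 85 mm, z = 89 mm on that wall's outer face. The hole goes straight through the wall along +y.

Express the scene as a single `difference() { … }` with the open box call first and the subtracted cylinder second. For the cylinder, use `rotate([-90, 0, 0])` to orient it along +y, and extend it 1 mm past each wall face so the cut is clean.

difference() {
  open_box();
  translate([85, -1, 89]) rotate([-90, 0, 0]) cylinder(h = 17, r = 24);
}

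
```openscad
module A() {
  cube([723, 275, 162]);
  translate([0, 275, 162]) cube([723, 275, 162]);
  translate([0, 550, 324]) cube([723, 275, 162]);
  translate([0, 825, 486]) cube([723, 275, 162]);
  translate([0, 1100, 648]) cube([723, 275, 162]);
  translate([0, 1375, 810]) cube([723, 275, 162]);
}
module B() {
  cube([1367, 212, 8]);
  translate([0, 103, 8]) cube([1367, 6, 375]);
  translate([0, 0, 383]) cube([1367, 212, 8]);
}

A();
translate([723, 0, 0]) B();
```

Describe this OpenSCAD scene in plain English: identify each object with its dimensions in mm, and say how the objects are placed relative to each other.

A is a straight staircase of 6 solid steps. Each step is 723 mm wide (x), 275 mm deep (y, the going) and 162 mm tall (the rise). The first step rests on the floor; each subsequent step sits one going further in +y and one rise higher in +z, directly behind and above the previous step with no overlap.

B is an I-beam lying along x, 1367 mm long. Overall section height 391 mm. Two flanges 212 mm wide (y) and 8 mm thick, one on the floor and one at the top; a web 6 mm thick runs between them, centred on the flange width.

The I-beam is against the staircase's +x side, with their −y faces flush.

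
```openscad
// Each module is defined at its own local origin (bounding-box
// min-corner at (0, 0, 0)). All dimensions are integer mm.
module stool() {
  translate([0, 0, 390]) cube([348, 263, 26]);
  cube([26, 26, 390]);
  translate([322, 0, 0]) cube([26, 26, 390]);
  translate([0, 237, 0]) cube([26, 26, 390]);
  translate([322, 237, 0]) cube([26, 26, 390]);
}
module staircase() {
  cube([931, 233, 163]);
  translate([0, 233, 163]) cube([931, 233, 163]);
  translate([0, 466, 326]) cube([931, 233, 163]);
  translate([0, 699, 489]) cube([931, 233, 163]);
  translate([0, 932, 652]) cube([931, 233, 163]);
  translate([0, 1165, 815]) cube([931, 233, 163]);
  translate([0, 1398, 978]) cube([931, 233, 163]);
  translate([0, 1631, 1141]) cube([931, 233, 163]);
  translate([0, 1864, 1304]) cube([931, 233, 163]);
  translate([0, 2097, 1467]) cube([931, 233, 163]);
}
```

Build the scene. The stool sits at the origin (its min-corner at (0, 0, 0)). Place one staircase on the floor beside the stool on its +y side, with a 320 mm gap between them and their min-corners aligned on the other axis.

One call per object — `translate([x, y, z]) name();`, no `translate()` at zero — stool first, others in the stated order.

stool();
translate([0, 583, 0]) staircase();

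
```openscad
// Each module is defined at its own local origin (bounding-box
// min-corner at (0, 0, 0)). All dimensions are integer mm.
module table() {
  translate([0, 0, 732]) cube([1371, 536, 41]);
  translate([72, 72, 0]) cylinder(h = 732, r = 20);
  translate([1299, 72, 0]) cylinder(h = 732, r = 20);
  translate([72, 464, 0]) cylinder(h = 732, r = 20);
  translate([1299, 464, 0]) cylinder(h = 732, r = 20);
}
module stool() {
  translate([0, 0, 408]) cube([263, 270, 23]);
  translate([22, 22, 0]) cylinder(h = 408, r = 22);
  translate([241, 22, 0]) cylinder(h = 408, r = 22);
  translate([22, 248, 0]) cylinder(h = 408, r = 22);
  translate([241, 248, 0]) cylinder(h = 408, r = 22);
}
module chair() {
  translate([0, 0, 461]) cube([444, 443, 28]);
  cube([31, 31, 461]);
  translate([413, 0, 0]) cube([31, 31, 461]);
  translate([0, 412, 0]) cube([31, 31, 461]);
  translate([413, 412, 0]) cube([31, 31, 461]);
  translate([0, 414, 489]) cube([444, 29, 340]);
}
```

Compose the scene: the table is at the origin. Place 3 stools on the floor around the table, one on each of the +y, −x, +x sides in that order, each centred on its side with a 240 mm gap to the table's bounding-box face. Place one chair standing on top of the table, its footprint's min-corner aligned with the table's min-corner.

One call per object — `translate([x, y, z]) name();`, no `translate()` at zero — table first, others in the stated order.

table();
translate([554, 776, 0]) stool();
translate([-503, 133, 0]) stool();
translate([1611, 133, 0]) stool();
translate([0, 0, 773]) chair();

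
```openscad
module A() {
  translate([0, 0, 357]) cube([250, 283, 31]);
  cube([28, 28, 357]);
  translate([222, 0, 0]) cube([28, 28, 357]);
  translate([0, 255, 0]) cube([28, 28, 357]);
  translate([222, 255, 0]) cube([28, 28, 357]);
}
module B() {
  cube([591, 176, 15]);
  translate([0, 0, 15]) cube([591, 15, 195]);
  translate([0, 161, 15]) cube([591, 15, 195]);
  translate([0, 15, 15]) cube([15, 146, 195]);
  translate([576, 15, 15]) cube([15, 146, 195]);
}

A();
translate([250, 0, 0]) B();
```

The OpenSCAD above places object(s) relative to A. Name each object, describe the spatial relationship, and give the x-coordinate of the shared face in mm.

A is a stool. B is an open box. The open box is against the stool's +x side, with their −y faces flush. The x-coordinate of the shared face is 250 mm.

The stool's +x face and the open box's −x face are both at x = 250 mm.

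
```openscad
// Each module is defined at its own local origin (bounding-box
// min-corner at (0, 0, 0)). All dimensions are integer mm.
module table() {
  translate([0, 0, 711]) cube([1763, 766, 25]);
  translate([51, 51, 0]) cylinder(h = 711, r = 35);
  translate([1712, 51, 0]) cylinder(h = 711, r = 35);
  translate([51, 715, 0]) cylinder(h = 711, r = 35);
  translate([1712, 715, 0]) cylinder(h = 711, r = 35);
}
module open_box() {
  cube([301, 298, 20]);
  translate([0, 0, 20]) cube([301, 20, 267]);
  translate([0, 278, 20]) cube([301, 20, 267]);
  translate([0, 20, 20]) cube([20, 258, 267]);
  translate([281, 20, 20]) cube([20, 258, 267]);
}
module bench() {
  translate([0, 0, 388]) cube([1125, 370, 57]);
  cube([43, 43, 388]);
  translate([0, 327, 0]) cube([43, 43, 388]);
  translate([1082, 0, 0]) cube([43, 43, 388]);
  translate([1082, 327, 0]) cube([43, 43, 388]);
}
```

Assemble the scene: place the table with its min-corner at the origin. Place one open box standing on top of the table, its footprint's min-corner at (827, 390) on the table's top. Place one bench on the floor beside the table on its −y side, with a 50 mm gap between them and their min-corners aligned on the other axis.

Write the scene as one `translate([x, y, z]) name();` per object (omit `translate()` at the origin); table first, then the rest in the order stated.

table();
translate([827, 390, 736]) open_box();
translate([0, -420, 0]) bench();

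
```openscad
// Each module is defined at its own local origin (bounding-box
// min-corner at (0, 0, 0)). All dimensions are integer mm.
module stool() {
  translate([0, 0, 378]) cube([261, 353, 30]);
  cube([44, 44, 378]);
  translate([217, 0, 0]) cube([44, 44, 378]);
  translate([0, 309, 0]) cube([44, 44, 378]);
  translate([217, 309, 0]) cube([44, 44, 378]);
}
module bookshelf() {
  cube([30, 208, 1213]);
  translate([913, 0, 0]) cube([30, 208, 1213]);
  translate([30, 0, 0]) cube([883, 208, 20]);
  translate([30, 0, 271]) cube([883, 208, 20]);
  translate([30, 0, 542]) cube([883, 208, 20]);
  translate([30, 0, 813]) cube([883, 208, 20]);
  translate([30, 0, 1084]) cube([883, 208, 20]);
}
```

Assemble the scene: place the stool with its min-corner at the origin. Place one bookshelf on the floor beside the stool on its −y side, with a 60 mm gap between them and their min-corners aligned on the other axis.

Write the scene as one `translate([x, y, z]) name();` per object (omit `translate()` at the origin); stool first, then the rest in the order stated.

stool();
translate([0, -268, 0]) bookshelf();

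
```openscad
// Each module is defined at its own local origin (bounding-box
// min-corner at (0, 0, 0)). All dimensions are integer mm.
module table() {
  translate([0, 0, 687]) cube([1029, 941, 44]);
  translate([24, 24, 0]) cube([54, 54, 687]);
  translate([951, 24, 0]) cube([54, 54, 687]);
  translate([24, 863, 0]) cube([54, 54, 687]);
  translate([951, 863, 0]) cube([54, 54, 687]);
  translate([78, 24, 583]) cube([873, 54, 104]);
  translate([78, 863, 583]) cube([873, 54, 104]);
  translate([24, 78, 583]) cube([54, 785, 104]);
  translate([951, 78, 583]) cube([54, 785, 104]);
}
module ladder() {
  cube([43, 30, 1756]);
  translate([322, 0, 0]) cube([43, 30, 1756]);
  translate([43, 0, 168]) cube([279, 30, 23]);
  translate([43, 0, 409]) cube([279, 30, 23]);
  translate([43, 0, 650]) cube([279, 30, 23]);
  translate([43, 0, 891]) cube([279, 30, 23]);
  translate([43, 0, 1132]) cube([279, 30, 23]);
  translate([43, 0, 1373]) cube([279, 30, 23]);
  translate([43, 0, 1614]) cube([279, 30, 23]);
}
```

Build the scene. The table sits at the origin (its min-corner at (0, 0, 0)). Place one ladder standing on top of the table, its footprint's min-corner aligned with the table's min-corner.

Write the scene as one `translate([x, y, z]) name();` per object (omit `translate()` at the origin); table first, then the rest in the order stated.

table();
translate([0, 0, 731]) ladder();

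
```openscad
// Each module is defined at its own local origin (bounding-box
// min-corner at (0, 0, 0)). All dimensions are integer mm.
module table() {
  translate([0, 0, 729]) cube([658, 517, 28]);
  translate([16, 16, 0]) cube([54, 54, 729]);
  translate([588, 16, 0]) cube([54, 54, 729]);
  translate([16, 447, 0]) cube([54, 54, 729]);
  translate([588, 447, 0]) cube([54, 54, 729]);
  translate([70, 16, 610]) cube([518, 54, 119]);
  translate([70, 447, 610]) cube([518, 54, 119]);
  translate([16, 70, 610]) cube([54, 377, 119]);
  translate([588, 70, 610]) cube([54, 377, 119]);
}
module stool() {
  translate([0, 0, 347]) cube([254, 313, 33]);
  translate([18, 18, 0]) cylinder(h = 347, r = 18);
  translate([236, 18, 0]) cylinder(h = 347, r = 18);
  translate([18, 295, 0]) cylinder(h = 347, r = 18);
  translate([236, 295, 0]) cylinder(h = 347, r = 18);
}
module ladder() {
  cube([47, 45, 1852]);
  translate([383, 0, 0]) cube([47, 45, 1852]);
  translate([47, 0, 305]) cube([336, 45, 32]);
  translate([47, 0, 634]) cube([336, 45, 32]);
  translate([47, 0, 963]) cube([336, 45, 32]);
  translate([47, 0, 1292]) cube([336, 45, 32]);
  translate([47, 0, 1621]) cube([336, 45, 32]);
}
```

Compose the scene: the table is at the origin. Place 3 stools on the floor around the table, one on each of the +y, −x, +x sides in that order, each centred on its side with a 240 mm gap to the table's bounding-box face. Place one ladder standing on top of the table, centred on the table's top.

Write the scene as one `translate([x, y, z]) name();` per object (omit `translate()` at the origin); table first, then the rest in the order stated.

table();
translate([202, 757, 0]) stool();
translate([-494, 102, 0]) stool();
translate([898, 102, 0]) stool();
translate([114, 236, 757]) ladder();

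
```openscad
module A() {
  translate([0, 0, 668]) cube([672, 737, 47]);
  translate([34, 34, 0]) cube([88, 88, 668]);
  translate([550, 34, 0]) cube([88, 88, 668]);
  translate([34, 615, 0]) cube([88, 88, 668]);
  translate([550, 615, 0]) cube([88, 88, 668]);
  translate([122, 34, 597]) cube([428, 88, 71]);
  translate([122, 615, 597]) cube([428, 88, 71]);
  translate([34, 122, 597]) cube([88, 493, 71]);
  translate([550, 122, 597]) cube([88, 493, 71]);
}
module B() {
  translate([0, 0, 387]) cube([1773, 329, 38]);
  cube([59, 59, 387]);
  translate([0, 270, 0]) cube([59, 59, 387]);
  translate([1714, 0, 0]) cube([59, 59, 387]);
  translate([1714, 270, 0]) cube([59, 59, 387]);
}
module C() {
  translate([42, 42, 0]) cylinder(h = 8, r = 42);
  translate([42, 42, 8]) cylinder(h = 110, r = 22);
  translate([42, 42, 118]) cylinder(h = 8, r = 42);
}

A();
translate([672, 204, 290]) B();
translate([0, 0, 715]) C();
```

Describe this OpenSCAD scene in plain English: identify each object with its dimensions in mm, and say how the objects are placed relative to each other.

A is a rectangular dining table. The top is 672×737×47 mm with its upper surface at z = 715 mm. It stands on four 88×88 mm square legs, each inset 34 mm from the nearest pair of top edges, running from the floor to the underside of the top. Four apron rails, 88 mm thick and 71 mm tall, run between adjacent legs with their top edges flush with the underside of the top and their outer faces flush with the legs' outer faces.

B is a bench: a 1773×329 mm seat slab, 38 mm thick, top at z = 425 mm, on four 59×59 mm square legs flush with the seat corners and standing on z = 0.

C is a spool: two coaxial disc flanges of radius 42 mm and thickness 8 mm, joined by a core cylinder of radius 22 mm and height 110 mm. The lower flange rests on z = 0 and the three cylinders share a vertical axis.

The bench is beside the table with their tops flush at z = 715. The spool is on top of the table.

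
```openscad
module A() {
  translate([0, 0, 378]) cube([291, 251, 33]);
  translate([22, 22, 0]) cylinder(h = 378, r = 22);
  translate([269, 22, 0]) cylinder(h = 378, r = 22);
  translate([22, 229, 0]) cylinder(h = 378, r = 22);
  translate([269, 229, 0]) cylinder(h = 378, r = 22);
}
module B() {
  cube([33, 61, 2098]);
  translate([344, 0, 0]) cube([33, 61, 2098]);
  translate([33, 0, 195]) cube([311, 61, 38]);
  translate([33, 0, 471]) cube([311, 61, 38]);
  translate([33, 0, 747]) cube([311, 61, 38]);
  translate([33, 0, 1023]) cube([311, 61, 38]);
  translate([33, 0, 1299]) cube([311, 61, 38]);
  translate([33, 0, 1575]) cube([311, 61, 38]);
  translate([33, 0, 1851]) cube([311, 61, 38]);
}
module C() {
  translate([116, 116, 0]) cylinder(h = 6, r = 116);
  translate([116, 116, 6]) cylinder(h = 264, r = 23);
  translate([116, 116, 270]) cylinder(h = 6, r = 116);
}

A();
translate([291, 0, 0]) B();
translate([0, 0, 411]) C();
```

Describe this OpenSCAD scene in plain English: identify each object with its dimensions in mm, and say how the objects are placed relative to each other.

A is a four-legged stool. The seat is a 291×251×33 mm slab whose top surface is at z = 411 mm; four round legs, each 44 mm in diameter, run from the floor (z = 0) to the underside of the seat, each leg's axis is inset half a diameter from the nearest pair of seat edges (so the leg's bounding box is flush with the corner).

B is a wooden ladder with two side rails of 33×61 mm section and 2098 mm height, set 377 mm apart overall. Between them run 7 rectangular rungs (61 mm deep, 38 mm thick), front faces flush with the rails' −y face. The bottom of the first rung is 195 mm above the floor and each subsequent rung is 276 mm higher than the one below.

C is a spool: two coaxial disc flanges of radius 116 mm and thickness 6 mm, joined by a core cylinder of radius 23 mm and height 264 mm. The lower flange rests on z = 0 and the three cylinders share a vertical axis.

The ladder is against the stool's +x side, with their −y faces flush. The spool is on top of the stool.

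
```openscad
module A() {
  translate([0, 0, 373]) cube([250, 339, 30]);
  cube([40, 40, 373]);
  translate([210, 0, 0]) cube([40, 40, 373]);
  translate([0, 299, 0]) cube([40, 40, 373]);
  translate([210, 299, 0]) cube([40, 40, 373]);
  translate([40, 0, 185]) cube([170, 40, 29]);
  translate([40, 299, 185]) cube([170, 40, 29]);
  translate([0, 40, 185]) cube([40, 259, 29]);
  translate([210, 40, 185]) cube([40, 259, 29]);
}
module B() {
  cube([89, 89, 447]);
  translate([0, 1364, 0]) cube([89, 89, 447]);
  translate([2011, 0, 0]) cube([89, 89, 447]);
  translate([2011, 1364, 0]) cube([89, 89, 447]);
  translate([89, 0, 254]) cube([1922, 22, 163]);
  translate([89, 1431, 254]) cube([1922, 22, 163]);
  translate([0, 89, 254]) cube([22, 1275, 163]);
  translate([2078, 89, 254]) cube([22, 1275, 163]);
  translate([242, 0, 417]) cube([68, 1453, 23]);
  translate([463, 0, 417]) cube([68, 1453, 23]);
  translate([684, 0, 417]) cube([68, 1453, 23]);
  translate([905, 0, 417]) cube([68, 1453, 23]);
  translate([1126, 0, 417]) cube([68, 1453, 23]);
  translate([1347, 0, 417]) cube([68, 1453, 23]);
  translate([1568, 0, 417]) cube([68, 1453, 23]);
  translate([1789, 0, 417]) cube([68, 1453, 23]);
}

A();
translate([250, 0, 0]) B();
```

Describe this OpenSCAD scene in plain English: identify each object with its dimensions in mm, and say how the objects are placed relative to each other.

A is a four-legged stool. The seat is 250×339 mm, 30 mm thick, top at z = 403 mm. It stands on four square legs, each 40×40 mm in cross-section, from z = 0 to the seat underside, each flush with a corner of the seat. Four stretchers, 40 mm wide and 29 mm tall, connect adjacent legs with their undersides at z = 185 mm, each running between the inner faces of the legs it joins and aligned with the legs' outer faces on the other axis.

B is a bed frame 2100 mm long (x) by 1453 mm wide (y). Four 89×89 mm corner posts, 447 mm tall, at the corners of the footprint. Four rails of 22 mm thickness and 163 mm height run between adjacent posts with their undersides at z = 254 mm, their outer faces flush with the outside of the frame (the two x-running rails run between the posts' inner faces; the two y-running rails run between the posts' inner faces). 8 slats, each 68 mm wide (x) and 23 mm thick, lie across the top of the two x-running rails, running the full 1453 mm width of the frame in y; the slats are evenly spaced along x between the inner faces of the end posts with equal gaps (rounded down to the nearest mm) at the −x end and between each pair — any rounding remainder accumulates at the +x end.

The bed frame is against the stool's +x side, with their −y faces flush.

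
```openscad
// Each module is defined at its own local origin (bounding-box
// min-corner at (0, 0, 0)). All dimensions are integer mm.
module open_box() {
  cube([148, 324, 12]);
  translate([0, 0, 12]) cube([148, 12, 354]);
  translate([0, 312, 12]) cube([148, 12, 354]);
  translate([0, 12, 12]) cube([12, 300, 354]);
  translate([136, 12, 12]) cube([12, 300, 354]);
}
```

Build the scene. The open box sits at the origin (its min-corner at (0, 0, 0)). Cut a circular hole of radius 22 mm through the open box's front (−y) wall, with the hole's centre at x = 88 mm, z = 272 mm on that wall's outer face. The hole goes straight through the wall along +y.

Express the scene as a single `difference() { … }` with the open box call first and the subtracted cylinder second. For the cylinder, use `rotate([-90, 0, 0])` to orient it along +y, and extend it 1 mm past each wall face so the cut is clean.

difference() {
  open_box();
  translate([88, -1, 272]) rotate([-90, 0, 0]) cylinder(h = 14, r = 22);
}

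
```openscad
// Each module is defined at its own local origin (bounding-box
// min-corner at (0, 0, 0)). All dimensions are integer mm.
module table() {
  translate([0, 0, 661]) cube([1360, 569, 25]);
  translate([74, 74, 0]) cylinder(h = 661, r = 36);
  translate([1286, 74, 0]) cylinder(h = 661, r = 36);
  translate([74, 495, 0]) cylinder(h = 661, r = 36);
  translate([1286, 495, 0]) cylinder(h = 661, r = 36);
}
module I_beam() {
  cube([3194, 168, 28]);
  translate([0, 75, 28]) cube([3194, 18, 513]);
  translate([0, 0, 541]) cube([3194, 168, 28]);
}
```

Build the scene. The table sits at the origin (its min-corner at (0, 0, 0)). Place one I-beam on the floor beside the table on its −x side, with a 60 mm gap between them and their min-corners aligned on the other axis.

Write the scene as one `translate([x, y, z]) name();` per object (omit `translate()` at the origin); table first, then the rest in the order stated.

table();
translate([-3254, 0, 0]) I_beam();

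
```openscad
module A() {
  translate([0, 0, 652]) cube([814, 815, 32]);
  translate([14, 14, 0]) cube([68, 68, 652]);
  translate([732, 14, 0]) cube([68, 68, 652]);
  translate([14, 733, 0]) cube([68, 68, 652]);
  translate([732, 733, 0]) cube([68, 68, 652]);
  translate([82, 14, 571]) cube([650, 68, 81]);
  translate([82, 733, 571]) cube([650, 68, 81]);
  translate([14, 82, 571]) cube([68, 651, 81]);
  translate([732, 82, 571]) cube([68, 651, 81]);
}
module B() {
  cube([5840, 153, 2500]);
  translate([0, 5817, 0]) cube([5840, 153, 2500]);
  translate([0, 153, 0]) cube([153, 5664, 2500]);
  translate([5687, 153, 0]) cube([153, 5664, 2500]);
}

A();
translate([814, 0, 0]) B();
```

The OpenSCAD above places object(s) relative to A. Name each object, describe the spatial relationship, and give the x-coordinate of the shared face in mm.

A is a table. B is a house frame. The house frame is against the table's +x side, with their −y faces flush. The x-coordinate of the shared face is 814 mm.

The table's +x face and the house frame's −x face are both at x = 814 mm.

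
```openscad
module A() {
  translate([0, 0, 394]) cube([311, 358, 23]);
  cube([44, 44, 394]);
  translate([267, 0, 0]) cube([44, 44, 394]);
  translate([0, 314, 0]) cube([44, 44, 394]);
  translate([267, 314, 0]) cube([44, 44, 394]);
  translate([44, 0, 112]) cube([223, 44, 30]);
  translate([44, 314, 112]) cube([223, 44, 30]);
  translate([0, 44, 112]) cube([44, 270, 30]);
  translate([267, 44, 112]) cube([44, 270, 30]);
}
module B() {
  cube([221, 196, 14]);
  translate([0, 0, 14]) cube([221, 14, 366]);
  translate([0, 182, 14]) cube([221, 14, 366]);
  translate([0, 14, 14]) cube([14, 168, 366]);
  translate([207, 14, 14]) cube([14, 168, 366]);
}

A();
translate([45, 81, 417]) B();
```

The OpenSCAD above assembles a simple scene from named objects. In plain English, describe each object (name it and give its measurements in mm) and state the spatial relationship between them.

A is a four-legged stool. The seat is a 311×358×23 mm slab whose top surface is at z = 417 mm; four square legs, each 44×44 mm in cross-section, run from the floor (z = 0) to the underside of the seat, each flush with a corner of the seat. Four stretchers, 44 mm wide and 30 mm tall, connect adjacent legs with their undersides at z = 112 mm, each running between the inner faces of the legs it joins and aligned with the legs' outer faces on the other axis.

B is an open-topped rectangular box: outside dimensions 221×196×380 mm, with a uniform wall and base thickness of 14 mm. The base is a full 221×196 slab on the floor; four walls sit on top of the base. The front and back walls (the −y and +y sides) span the full width; the two side walls fit between them.

The open box is on top of the stool, centred.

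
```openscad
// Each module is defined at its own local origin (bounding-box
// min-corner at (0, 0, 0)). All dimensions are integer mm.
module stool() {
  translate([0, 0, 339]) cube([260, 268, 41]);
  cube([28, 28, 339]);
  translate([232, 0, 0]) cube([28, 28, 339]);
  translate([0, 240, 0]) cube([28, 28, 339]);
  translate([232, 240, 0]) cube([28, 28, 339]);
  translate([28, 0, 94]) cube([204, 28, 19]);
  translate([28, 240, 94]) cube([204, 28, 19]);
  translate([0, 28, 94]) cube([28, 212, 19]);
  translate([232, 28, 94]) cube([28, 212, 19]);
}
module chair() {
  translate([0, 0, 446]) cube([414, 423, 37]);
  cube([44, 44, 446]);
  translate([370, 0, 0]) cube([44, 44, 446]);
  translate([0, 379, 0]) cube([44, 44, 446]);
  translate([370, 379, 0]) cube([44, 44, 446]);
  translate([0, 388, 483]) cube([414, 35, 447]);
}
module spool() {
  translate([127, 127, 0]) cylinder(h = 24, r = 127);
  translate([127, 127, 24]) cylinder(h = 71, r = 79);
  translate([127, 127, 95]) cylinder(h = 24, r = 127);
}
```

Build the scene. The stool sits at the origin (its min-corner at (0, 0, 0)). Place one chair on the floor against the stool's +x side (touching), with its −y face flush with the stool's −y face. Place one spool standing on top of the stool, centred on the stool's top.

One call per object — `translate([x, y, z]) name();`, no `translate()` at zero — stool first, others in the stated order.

stool();
translate([260, 0, 0]) chair();
translate([3, 7, 380]) spool();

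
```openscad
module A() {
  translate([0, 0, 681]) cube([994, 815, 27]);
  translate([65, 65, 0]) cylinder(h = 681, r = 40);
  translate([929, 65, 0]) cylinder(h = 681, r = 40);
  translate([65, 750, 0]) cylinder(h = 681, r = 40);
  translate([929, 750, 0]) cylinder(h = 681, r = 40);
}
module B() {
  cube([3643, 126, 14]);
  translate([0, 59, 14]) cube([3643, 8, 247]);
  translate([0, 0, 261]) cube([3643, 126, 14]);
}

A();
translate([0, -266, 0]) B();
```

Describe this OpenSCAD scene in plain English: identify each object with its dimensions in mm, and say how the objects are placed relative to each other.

A is a table: top 994 mm (x) × 815 mm (y), 27 mm thick, upper face at z = 708 mm, on four round legs of 80 mm diameter, each leg's bounding box inset 25 mm from the nearest pair of top edges, running from z = 0 to the bottom of the top.

B is an I-beam lying along x, 3643 mm long. Overall section height 275 mm. Two flanges 126 mm wide (y) and 14 mm thick, one on the floor and one at the top; a web 8 mm thick runs between them, centred on the flange width.

The I-beam is on the floor beside the table on its −y side.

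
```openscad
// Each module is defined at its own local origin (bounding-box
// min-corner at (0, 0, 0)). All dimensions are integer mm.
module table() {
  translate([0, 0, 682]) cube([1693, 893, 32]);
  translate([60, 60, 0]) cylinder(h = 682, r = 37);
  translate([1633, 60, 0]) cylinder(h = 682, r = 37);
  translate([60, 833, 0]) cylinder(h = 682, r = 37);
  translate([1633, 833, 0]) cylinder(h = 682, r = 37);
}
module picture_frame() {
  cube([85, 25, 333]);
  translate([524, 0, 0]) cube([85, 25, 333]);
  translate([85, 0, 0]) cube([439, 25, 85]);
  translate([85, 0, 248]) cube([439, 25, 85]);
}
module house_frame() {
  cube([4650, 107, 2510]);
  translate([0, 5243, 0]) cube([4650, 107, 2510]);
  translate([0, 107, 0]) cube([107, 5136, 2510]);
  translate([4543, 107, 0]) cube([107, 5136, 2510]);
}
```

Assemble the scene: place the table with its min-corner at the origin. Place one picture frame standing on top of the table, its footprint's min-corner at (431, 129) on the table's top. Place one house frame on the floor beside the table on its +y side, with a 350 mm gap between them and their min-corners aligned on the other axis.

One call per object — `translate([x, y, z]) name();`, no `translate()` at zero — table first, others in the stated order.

table();
translate([431, 129, 714]) picture_frame();
translate([0, 1243, 0]) house_frame();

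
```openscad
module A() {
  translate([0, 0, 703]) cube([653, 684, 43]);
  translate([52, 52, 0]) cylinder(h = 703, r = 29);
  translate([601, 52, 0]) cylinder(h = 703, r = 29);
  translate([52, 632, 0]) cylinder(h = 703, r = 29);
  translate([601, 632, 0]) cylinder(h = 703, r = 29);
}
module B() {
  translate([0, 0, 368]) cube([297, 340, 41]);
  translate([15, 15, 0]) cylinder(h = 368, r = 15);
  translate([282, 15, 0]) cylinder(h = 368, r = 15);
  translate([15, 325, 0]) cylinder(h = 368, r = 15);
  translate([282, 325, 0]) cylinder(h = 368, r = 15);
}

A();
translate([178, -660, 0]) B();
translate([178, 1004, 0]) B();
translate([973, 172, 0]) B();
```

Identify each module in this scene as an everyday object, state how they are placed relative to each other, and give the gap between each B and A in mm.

Each stool's nearest face is 320 mm from the table's bounding box.

A is a table. B is a stool. Three stools sit around the table at the −y, +y, +x sides. The gap between each stool and the table is 320 mm.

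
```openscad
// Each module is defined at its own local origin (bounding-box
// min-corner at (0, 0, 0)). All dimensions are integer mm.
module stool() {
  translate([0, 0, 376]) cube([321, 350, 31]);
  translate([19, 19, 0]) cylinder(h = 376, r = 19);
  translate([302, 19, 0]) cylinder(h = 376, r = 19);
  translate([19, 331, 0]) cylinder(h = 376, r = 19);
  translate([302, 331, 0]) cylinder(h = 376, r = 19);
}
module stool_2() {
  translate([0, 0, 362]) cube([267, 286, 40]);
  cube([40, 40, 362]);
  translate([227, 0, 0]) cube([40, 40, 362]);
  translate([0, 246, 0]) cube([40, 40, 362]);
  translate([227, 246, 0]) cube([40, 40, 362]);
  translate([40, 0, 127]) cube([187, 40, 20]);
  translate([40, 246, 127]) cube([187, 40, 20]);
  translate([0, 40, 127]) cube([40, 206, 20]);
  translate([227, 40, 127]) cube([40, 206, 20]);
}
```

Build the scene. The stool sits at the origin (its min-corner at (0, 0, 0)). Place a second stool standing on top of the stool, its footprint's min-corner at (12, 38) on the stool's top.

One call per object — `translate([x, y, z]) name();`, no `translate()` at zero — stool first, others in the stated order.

stool();
translate([12, 38, 407]) stool_2();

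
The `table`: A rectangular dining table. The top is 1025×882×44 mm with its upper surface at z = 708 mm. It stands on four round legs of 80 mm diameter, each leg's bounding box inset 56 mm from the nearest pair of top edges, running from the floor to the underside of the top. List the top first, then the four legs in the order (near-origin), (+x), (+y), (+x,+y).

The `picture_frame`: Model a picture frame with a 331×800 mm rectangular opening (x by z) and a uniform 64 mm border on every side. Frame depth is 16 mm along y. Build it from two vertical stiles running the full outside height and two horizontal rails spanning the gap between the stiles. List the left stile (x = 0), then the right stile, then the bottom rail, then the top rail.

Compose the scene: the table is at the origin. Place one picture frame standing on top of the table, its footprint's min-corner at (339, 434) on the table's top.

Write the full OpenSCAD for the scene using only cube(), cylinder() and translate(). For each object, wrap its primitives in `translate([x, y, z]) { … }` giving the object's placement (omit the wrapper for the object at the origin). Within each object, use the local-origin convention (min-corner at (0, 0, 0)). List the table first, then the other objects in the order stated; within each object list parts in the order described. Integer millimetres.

translate([0, 0, 664]) cube([1025, 882, 44]);
translate([96, 96, 0]) cylinder(h = 664, r = 40);
translate([929, 96, 0]) cylinder(h = 664, r = 40);
translate([96, 786, 0]) cylinder(h = 664, r = 40);
translate([929, 786, 0]) cylinder(h = 664, r = 40);
translate([339, 434, 708]) {
  cube([64, 16, 928]);
  translate([395, 0, 0]) cube([64, 16, 928]);
  translate([64, 0, 0]) cube([331, 16, 64]);
  translate([64, 0, 864]) cube([331, 16, 64]);
}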